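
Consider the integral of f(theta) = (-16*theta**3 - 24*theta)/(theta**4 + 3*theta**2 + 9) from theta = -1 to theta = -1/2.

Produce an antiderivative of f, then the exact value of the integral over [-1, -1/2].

f matches the chain-rule pattern g'(h)*h' with inner function h(theta) = 2*theta**4/3 + 2*theta**2 + 6; substituting u = h(theta) collapses the integral.
F(theta) = -4*log(2*theta**4/3 + 2*theta**2 + 6) is an antiderivative of f.
Check: d/dtheta[-4*log(2*theta**4/3 + 2*theta**2 + 6)] = (-16*theta**3 - 24*theta)/(theta**4 + 3*theta**2 + 9) = f(theta).
F(-1/2) = -4*log(157/24); F(-1) = -4*log(26/3).
Integral = F(-1/2) - F(-1) = -4*log(157/24) + 4*log(26/3).

Antiderivative: F(theta) = -4*log(2*theta**4/3 + 2*theta**2 + 6); value = -4*log(157/24) + 4*log(26/3)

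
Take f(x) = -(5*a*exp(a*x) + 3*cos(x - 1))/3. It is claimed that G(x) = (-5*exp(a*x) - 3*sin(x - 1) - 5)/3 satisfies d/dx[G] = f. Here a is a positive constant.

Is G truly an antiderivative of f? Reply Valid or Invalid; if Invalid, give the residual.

Valid - the claim checks out under differentiation.

d/dx[G] = -5*a*exp(a*x)/3 - cos(x - 1)
This equals f(x) exactly, so the claim holds.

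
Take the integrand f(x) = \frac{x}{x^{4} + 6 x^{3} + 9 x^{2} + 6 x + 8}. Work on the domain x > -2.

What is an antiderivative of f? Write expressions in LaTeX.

The denominator factors as \left(x + 2\right) \left(x + 4\right) \left(x^{2} + 1\right); partial fractions split f into directly integrable pieces: \frac{7 x + 6}{85 \left(x^{2} + 1\right)} + \frac{2}{17 \left(x + 4\right)} - \frac{1}{5 \left(x + 2\right)}.
Check: d/dx[- \frac{\log{\left(x + 2 \right)}}{5} + \frac{2 \log{\left(x + 4 \right)}}{17} + \frac{7 \log{\left(x^{2} + 1 \right)}}{170} + \frac{6 \operatorname{atan}{\left(x \right)}}{85}] = \frac{x}{x^{4} + 6 x^{3} + 9 x^{2} + 6 x + 8} = f(x).

An antiderivative is F(x) = - \frac{\log{\left(x + 2 \right)}}{5} + \frac{2 \log{\left(x + 4 \right)}}{17} + \frac{7 \log{\left(x^{2} + 1 \right)}}{170} + \frac{6 \operatorname{atan}{\left(x \right)}}{85}.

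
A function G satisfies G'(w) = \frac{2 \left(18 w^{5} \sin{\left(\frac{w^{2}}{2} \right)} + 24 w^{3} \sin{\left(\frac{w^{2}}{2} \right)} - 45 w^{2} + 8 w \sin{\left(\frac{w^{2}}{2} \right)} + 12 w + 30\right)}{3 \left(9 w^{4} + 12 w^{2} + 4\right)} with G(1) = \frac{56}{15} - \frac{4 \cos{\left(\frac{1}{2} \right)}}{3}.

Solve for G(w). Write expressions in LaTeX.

G(w) = \frac{5 w - \frac{2}{3}}{\frac{3 w^{2}}{2} + 1} - \frac{4 \cos{\left(\frac{w^{2}}{2} \right)}}{3} + 2

Recover the given G'(w) by differentiating a candidate G(w); any mismatch rules it out.
A general antiderivative is \frac{5 w - \frac{2}{3}}{\frac{3 w^{2}}{2} + 1} - \frac{4 \cos{\left(\frac{w^{2}}{2} \right)}}{3} + C.
The condition gives C = \frac{56}{15} - \frac{4 \cos{\left(\frac{1}{2} \right)}}{3} - (\frac{26}{15} - \frac{4 \cos{\left(\frac{1}{2} \right)}}{3}) = 2.
So G(w) = \frac{5 w - \frac{2}{3}}{\frac{3 w^{2}}{2} + 1} - \frac{4 \cos{\left(\frac{w^{2}}{2} \right)}}{3} + 2.
Check: d/dw[\frac{5 w - \frac{2}{3}}{\frac{3 w^{2}}{2} + 1} - \frac{4 \cos{\left(\frac{w^{2}}{2} \right)}}{3} + 2] = \frac{36 w^{5} \sin{\left(\frac{w^{2}}{2} \right)} + 48 w^{3} \sin{\left(\frac{w^{2}}{2} \right)} - 90 w^{2} + 16 w \sin{\left(\frac{w^{2}}{2} \right)} + 24 w + 60}{27 w^{4} + 36 w^{2} + 12}, which equals G'(w).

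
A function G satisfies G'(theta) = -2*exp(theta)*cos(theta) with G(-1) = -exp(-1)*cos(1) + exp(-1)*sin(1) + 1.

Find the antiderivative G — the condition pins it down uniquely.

G(theta) = -exp(theta)*sin(theta) - exp(theta)*cos(theta) + 1

A first test for any G(theta): its theta-derivative must equal the given G'(theta).
A general antiderivative is -exp(theta)*sin(theta) - exp(theta)*cos(theta) + C.
The condition gives C = -exp(-1)*cos(1) + exp(-1)*sin(1) + 1 - (-exp(-1)*cos(1) + exp(-1)*sin(1)) = 1.
So G(theta) = -exp(theta)*sin(theta) - exp(theta)*cos(theta) + 1.
Check: d/dtheta[-exp(theta)*sin(theta) - exp(theta)*cos(theta) + 1] = -2*exp(theta)*cos(theta) = G'(theta).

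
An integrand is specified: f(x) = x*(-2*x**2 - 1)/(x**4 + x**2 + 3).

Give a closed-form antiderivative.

The substitution u = x**4/2 + x**2/2 + 3/2 works: f is exactly (dF/du)*(du/dx) for that inner function.
Check: d/dx[-log(x**4/2 + x**2/2 + 3/2)/2] = (-2*x**3 - x)/(x**4 + x**2 + 3), which equals f(x).

An antiderivative is F(x) = -log(x**4/2 + x**2/2 + 3/2)/2.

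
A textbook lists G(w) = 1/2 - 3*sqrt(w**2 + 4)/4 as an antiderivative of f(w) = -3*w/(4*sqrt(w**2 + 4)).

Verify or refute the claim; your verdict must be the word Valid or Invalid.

d/dw[G] = -3*w/(4*sqrt(w**2 + 4))
This equals f(w) exactly, so the claim holds.

Valid - differentiating G returns exactly f.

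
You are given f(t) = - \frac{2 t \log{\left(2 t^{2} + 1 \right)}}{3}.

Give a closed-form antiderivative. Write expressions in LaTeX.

An antiderivative is F(t) = - \frac{t^{2} \log{\left(2 t^{2} + 1 \right)}}{3} + \frac{t^{2}}{3} - \frac{\log{\left(2 t^{2} + 1 \right)}}{6}.

Differentiate the proposed F(t) back; it has to land on f(t) exactly.
Check: d/dt[- \frac{t^{2} \log{\left(2 t^{2} + 1 \right)}}{3} + \frac{t^{2}}{3} - \frac{\log{\left(2 t^{2} + 1 \right)}}{6}] = - \frac{2 t \log{\left(2 t^{2} + 1 \right)}}{3} = f(t).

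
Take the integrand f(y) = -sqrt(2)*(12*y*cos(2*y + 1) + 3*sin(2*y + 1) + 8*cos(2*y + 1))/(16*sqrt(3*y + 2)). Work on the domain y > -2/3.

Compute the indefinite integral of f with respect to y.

Recognize the product-rule pattern: f = u'v + uv' with u = -sqrt(3*y/2 + 1)/4, v = sin(2*y + 1), so integration by parts undoes it.
Check: d/dy[-sqrt(2)*sqrt(3*y + 2)*sin(2*y + 1)/8] = (-12*sqrt(2)*y*cos(2*y + 1) - 3*sqrt(2)*sin(2*y + 1) - 8*sqrt(2)*cos(2*y + 1))/(16*sqrt(3*y + 2)), which equals f(y).

F(y) = -sqrt(2)*sqrt(3*y + 2)*sin(2*y + 1)/8 + C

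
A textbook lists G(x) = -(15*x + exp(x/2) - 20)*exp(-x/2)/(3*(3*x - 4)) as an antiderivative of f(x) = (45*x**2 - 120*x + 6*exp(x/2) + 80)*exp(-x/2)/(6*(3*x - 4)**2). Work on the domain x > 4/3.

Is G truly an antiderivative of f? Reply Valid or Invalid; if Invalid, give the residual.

d/dx[G] = (45*x**2 - 120*x + 6*exp(x/2) + 80)/(54*x**2*exp(x/2) - 144*x*exp(x/2) + 96*exp(x/2))
This equals f(x) exactly, so the claim holds.

Valid - the claim checks out under differentiation.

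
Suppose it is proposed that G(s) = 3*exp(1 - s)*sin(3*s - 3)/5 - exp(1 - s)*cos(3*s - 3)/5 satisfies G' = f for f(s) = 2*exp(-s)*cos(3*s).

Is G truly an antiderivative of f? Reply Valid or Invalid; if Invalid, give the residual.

d/ds[G] = 2*exp(1)*exp(-s)*cos(3*s - 3)
d/ds[G] - f(s) = exp(1)*(-2*exp(-1)*cos(3*s) + 2*cos(3*s - 3))*exp(-s) != 0.

Invalid: d/ds[G] - f = exp(1)*(-2*exp(-1)*cos(3*s) + 2*cos(3*s - 3))*exp(-s), which is not 0.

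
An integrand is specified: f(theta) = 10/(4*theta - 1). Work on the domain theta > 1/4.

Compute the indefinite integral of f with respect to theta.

For F(theta) to be correct the identity F'(theta) - f(theta) = 0 must hold.
Check: d/dtheta[5*log(4*theta - 1)/2] = 10/(4*theta - 1) = f(theta).

F(theta) = 5*log(4*theta - 1)/2 + C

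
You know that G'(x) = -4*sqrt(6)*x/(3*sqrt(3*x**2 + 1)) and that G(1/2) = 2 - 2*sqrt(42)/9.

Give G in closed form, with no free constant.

G(x) = sqrt(3)*(-4*sqrt(2)*sqrt(3*x**2 + 1) + 6*sqrt(3))/9

G'(x) matches the chain-rule pattern g'(h)*h' with inner function h(x) = 2*x**2 + 2/3; substituting u = h(x) collapses the integral.
A general antiderivative is -4*sqrt(2*x**2 + 2/3)/3 + C.
The condition gives C = 2 - 2*sqrt(42)/9 - (-2*sqrt(42)/9) = 2.
So G(x) = sqrt(3)*(-4*sqrt(2)*sqrt(3*x**2 + 1) + 6*sqrt(3))/9.
Check: d/dx[sqrt(3)*(-4*sqrt(2)*sqrt(3*x**2 + 1) + 6*sqrt(3))/9] = -4*sqrt(6)*x/(3*sqrt(3*x**2 + 1)) = G'(x).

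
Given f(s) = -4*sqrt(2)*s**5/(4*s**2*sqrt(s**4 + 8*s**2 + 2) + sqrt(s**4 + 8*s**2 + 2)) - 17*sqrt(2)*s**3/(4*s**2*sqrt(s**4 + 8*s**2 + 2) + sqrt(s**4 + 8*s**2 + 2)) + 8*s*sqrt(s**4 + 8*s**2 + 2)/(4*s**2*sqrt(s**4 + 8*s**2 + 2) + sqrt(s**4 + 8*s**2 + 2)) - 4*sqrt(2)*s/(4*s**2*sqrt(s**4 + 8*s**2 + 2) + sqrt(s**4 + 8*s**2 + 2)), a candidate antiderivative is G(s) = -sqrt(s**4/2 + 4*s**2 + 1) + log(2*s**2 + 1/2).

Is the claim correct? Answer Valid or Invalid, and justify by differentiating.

d/ds[G] = (-4*sqrt(2)*s**5 - 17*sqrt(2)*s**3 + 8*s*sqrt(s**4 + 8*s**2 + 2) - 4*sqrt(2)*s)/(4*s**2*sqrt(s**4 + 8*s**2 + 2) + sqrt(s**4 + 8*s**2 + 2))
This equals f(s) exactly, so the claim holds.

Valid: G'(s) = f(s).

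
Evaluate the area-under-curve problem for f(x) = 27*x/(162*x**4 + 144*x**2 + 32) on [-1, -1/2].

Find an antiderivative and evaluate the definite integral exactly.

The substitution u = 3*x**2 + 4/3 works: f is exactly (dF/du)*(du/dx) for that inner function.
F(x) = -1/(4*(3*x**2 + 4/3)) is an antiderivative of f.
Check: d/dx[-1/(4*(3*x**2 + 4/3))] = 27*x/(162*x**4 + 144*x**2 + 32) = f(x).
F(-1/2) = -3/25; F(-1) = -3/52.
Integral = F(-1/2) - F(-1) = -81/1300.

Antiderivative: F(x) = -1/(4*(3*x**2 + 4/3)); value = -81/1300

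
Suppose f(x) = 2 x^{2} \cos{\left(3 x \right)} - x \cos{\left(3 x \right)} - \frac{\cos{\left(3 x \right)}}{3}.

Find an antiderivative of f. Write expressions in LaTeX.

An antiderivative is F(x) = \frac{18 x^{2} \sin{\left(3 x \right)} - 9 x \sin{\left(3 x \right)} + 12 x \cos{\left(3 x \right)} - 7 \sin{\left(3 x \right)} - 3 \cos{\left(3 x \right)}}{27}.

Integrate term by term and add the pieces.
Check: d/dx[\frac{18 x^{2} \sin{\left(3 x \right)} - 9 x \sin{\left(3 x \right)} + 12 x \cos{\left(3 x \right)} - 7 \sin{\left(3 x \right)} - 3 \cos{\left(3 x \right)}}{27}] = 2 x^{2} \cos{\left(3 x \right)} - x \cos{\left(3 x \right)} - \frac{\cos{\left(3 x \right)}}{3} = f(x).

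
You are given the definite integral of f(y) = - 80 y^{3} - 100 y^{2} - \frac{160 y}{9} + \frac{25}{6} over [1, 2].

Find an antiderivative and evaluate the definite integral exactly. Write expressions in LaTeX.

f matches the chain-rule pattern g'(h)*h' with inner function h(y) = 2 y^{2} + \frac{5 y}{3} - \frac{1}{4}; substituting u = h(y) collapses the integral.
F(y) = - \frac{5 \left(24 y^{2} + 20 y - 3\right)^{2}}{144} is an antiderivative of f.
Check: d/dy[- \frac{5 \left(24 y^{2} + 20 y - 3\right)^{2}}{144}] = - 80 y^{3} - 100 y^{2} - \frac{160 y}{9} + \frac{25}{6} = f(y).
F(2) = - \frac{88445}{144}; F(1) = - \frac{8405}{144}.
Integral = F(2) - F(1) = - \frac{3335}{6}.

Antiderivative: F(y) = - \frac{5 \left(24 y^{2} + 20 y - 3\right)^{2}}{144}; value = - \frac{3335}{6}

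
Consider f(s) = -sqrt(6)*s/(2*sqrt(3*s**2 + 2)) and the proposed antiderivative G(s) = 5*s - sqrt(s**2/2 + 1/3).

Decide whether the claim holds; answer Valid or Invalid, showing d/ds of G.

Invalid: d/ds[G] - f = 5, which is not 0.

d/ds[G] = (-sqrt(6)*s + 10*sqrt(3*s**2 + 2))/(2*sqrt(3*s**2 + 2))
d/ds[G] - f(s) = 5 != 0.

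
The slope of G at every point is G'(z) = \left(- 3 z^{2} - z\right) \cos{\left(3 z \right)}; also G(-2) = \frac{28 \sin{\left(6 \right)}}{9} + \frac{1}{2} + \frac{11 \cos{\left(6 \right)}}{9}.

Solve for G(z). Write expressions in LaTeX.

For G(z) to be correct, d/dz[G] must agree with the stated G'(z) identically.
A general antiderivative is - z^{2} \sin{\left(3 z \right)} - \frac{z \sin{\left(3 z \right)}}{3} - \frac{2 z \cos{\left(3 z \right)}}{3} + \frac{2 \sin{\left(3 z \right)}}{9} - \frac{\cos{\left(3 z \right)}}{9} + C.
The condition gives C = \frac{28 \sin{\left(6 \right)}}{9} + \frac{1}{2} + \frac{11 \cos{\left(6 \right)}}{9} - (\frac{28 \sin{\left(6 \right)}}{9} + \frac{11 \cos{\left(6 \right)}}{9}) = \frac{1}{2}.
So G(z) = \frac{- 18 z^{2} \sin{\left(3 z \right)} - 6 z \sin{\left(3 z \right)} - 12 z \cos{\left(3 z \right)} + 4 \sin{\left(3 z \right)} - 2 \cos{\left(3 z \right)} + 9}{18}.
Check: d/dz[\frac{- 18 z^{2} \sin{\left(3 z \right)} - 6 z \sin{\left(3 z \right)} - 12 z \cos{\left(3 z \right)} + 4 \sin{\left(3 z \right)} - 2 \cos{\left(3 z \right)} + 9}{18}] = - 3 z^{2} \cos{\left(3 z \right)} - z \cos{\left(3 z \right)}, which equals G'(z).

G(z) = \frac{- 18 z^{2} \sin{\left(3 z \right)} - 6 z \sin{\left(3 z \right)} - 12 z \cos{\left(3 z \right)} + 4 \sin{\left(3 z \right)} - 2 \cos{\left(3 z \right)} + 9}{18}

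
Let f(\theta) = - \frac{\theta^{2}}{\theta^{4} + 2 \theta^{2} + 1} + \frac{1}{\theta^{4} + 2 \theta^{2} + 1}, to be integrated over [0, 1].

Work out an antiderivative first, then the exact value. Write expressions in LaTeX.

Antiderivative: F(\theta) = \frac{\theta}{\theta^{2} + 1}; value = \frac{1}{2}

Recognize the product-rule pattern: f = u'v + uv' with u = 2 \theta, v = \frac{1}{2 \theta^{2} + 2}, so integration by parts undoes it.
F(\theta) = \frac{\theta}{\theta^{2} + 1} is an antiderivative of f.
Check: d/d\theta[\frac{\theta}{\theta^{2} + 1}] = \frac{1 - \theta^{2}}{\theta^{4} + 2 \theta^{2} + 1}, which equals f(\theta).
F(1) = \frac{1}{2}; F(0) = 0.
Integral = F(1) - F(0) = \frac{1}{2}.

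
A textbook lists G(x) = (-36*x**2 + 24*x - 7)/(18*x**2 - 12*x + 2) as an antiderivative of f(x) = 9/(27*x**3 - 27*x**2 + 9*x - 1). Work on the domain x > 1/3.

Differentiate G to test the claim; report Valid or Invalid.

d/dx[G] = 9/(27*x**3 - 27*x**2 + 9*x - 1)
This equals f(x) exactly, so the claim holds.

Valid. The derivative of G reproduces f.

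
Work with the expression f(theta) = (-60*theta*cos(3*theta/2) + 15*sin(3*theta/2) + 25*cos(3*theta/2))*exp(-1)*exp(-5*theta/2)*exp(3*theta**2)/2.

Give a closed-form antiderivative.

An antiderivative is F(theta) = -5*exp(-1)*exp(-5*theta/2)*exp(3*theta**2)*cos(3*theta/2).

f has the shape u'v + uv' for u = -5*cos(3*theta/2) and v = exp(3*theta**2 - 5*theta/2 - 1) — it is the derivative of the product u*v.
Check: d/dtheta[-5*exp(-1)*exp(-5*theta/2)*exp(3*theta**2)*cos(3*theta/2)] = (-60*theta*exp(3*theta**2)*cos(3*theta/2) + 15*exp(3*theta**2)*sin(3*theta/2) + 25*exp(3*theta**2)*cos(3*theta/2))*exp(-1)*exp(-5*theta/2)/2, which equals f(theta).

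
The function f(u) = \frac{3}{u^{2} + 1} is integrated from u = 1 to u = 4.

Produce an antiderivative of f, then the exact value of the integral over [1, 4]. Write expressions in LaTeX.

Antiderivative: F(u) = 3 \operatorname{atan}{\left(u \right)}; value = - \frac{3 \pi}{4} + 3 \operatorname{atan}{\left(4 \right)}

Whatever form F(u) takes, F'(u) = f(u) is non-negotiable.
F(u) = 3 \operatorname{atan}{\left(u \right)} is an antiderivative of f.
Check: d/du[3 \operatorname{atan}{\left(u \right)}] = \frac{3}{u^{2} + 1} = f(u).
F(4) = 3 \operatorname{atan}{\left(4 \right)}; F(1) = \frac{3 \pi}{4}.
Integral = F(4) - F(1) = - \frac{3 \pi}{4} + 3 \operatorname{atan}{\left(4 \right)}.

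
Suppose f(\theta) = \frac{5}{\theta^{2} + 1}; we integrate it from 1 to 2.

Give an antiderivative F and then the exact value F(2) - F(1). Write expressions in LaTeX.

Check any antiderivative F(\theta) by computing F'(\theta) and comparing it with f(\theta).
F(\theta) = 5 \operatorname{atan}{\left(\theta \right)} is an antiderivative of f.
Check: d/d\theta[5 \operatorname{atan}{\left(\theta \right)}] = \frac{5}{\theta^{2} + 1} = f(\theta).
F(2) = 5 \operatorname{atan}{\left(2 \right)}; F(1) = \frac{5 \pi}{4}.
Integral = F(2) - F(1) = - \frac{5 \pi}{4} + 5 \operatorname{atan}{\left(2 \right)}.

Antiderivative: F(\theta) = 5 \operatorname{atan}{\left(\theta \right)}; value = - \frac{5 \pi}{4} + 5 \operatorname{atan}{\left(2 \right)}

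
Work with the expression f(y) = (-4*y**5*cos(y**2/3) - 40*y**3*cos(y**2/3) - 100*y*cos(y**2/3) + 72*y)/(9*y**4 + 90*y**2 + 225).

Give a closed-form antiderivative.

Check any antiderivative F(y) by computing F'(y) and comparing it with f(y).
Check: d/dy[-2*sin(y**2/3)/3 - 2/(y**2/2 + 5/2)] = (-4*y**5*cos(y**2/3) - 40*y**3*cos(y**2/3) - 100*y*cos(y**2/3) + 72*y)/(9*y**4 + 90*y**2 + 225) = f(y).

An antiderivative is F(y) = -2*sin(y**2/3)/3 - 2/(y**2/2 + 5/2).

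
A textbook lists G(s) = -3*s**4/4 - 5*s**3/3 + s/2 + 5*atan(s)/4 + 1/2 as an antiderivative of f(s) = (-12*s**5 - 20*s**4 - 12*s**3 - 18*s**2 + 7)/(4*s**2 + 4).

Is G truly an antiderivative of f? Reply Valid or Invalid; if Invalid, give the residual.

Valid. The derivative of G reproduces f.

d/ds[G] = (-12*s**5 - 20*s**4 - 12*s**3 - 18*s**2 + 7)/(4*s**2 + 4)
This equals f(s) exactly, so the claim holds.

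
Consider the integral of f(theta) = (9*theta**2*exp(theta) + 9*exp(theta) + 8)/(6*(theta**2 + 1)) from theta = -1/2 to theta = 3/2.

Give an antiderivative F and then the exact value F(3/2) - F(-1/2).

Antiderivative: F(theta) = (9*exp(theta) + 8*atan(theta))/6; value = -3*exp(-1/2)/2 + 4*atan(1/2)/3 + 4*atan(3/2)/3 + 3*exp(3/2)/2

Any candidate F(theta) must reproduce f(theta) exactly when differentiated.
F(theta) = (9*exp(theta) + 8*atan(theta))/6 is an antiderivative of f.
Check: d/dtheta[(9*exp(theta) + 8*atan(theta))/6] = (9*theta**2*exp(theta) + 9*exp(theta) + 8)/(6*theta**2 + 6), which equals f(theta).
F(3/2) = 4*atan(3/2)/3 + 3*exp(3/2)/2; F(-1/2) = -4*atan(1/2)/3 + 3*exp(-1/2)/2.
Integral = F(3/2) - F(-1/2) = -3*exp(-1/2)/2 + 4*atan(1/2)/3 + 4*atan(3/2)/3 + 3*exp(3/2)/2.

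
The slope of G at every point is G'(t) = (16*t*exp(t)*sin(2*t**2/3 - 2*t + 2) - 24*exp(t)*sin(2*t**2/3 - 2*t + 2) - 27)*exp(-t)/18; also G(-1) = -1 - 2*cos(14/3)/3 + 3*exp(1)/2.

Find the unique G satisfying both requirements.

G(t) = (-4*exp(t)*cos(2*t**2/3 - 2*t + 2) - 6*exp(t) + 9)*exp(-t)/6

Differentiate the proposed G(t) back; it has to land on the given G'(t).
A general antiderivative is -2*cos(2*t**2/3 - 2*t + 2)/3 + 3*exp(-t)/2 + C.
The condition gives C = -1 - 2*cos(14/3)/3 + 3*exp(1)/2 - (-2*cos(14/3)/3 + 3*exp(1)/2) = -1.
So G(t) = (-4*exp(t)*cos(2*t**2/3 - 2*t + 2) - 6*exp(t) + 9)*exp(-t)/6.
Check: d/dt[(-4*exp(t)*cos(2*t**2/3 - 2*t + 2) - 6*exp(t) + 9)*exp(-t)/6] = (16*t*exp(t)*sin(2*t**2/3 - 2*t + 2) - 24*exp(t)*sin(2*t**2/3 - 2*t + 2) - 27)*exp(-t)/18 = G'(t).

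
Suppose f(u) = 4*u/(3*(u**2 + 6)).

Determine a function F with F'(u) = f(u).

An antiderivative is F(u) = 2*log(u**2 + 6)/3.

f matches the chain-rule pattern g'(h)*h' with inner function h(u) = u**2 + 6; substituting w = h(u) collapses the integral.
Check: d/du[2*log(u**2 + 6)/3] = 4*u/(3*u**2 + 18), which equals f(u).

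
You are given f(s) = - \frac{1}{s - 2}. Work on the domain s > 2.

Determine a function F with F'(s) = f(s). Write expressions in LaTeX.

A first test for any F(s): its s-derivative must equal f(s) identically.
Check: d/ds[- \log{\left(\frac{3 s}{2} - 3 \right)}] = - \frac{1}{s - 2} = f(s).

An antiderivative is F(s) = - \log{\left(\frac{3 s}{2} - 3 \right)}.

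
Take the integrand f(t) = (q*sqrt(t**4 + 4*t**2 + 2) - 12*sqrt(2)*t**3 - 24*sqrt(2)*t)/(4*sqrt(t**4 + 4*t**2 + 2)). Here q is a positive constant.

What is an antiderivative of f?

Differentiate the proposed F(t) back; it has to land on f(t) exactly.
Check: d/dt[(q*t - 6*sqrt(2)*sqrt(t**4 + 4*t**2 + 2))/4] = (q*sqrt(t**4 + 4*t**2 + 2) - 12*sqrt(2)*t**3 - 24*sqrt(2)*t)/(4*sqrt(t**4 + 4*t**2 + 2)) = f(t).

An antiderivative is F(t) = (q*t - 6*sqrt(2)*sqrt(t**4 + 4*t**2 + 2))/4.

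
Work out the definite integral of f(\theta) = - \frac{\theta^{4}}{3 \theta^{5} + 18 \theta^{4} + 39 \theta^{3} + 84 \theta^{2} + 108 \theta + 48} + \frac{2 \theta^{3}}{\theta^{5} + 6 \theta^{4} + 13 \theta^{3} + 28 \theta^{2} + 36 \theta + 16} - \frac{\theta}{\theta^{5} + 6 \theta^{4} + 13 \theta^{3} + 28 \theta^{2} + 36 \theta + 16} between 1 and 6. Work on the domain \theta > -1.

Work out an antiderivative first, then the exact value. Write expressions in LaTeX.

Antiderivative: F(\theta) = \frac{281 \log{\left(\theta + 1 \right)}}{675} - \frac{157 \log{\left(\theta + 4 \right)}}{135} + \frac{31 \log{\left(\theta^{2} + 4 \right)}}{150} - \frac{11 \operatorname{atan}{\left(\frac{\theta}{2} \right)}}{150} + \frac{4}{45 \theta + 45}; value = - \frac{157 \log{\left(10 \right)}}{135} - \frac{281 \log{\left(2 \right)}}{675} - \frac{11 \operatorname{atan}{\left(3 \right)}}{150} - \frac{2}{63} + \frac{11 \operatorname{atan}{\left(\frac{1}{2} \right)}}{150} + \frac{31 \log{\left(40 \right)}}{150} + \frac{281 \log{\left(7 \right)}}{675} + \frac{1291 \log{\left(5 \right)}}{1350}

The denominator factors as 3 \left(\theta + 1\right)^{2} \left(\theta + 4\right) \left(\theta^{2} + 4\right); partial fractions split f into directly integrable pieces: \frac{31 \theta - 11}{75 \left(\theta^{2} + 4\right)} - \frac{157}{135 \left(\theta + 4\right)} + \frac{281}{675 \left(\theta + 1\right)} - \frac{4}{45 \left(\theta + 1\right)^{2}}.
F(\theta) = \frac{281 \log{\left(\theta + 1 \right)}}{675} - \frac{157 \log{\left(\theta + 4 \right)}}{135} + \frac{31 \log{\left(\theta^{2} + 4 \right)}}{150} - \frac{11 \operatorname{atan}{\left(\frac{\theta}{2} \right)}}{150} + \frac{4}{45 \theta + 45} is an antiderivative of f.
Check: d/d\theta[\frac{281 \log{\left(\theta + 1 \right)}}{675} - \frac{157 \log{\left(\theta + 4 \right)}}{135} + \frac{31 \log{\left(\theta^{2} + 4 \right)}}{150} - \frac{11 \operatorname{atan}{\left(\frac{\theta}{2} \right)}}{150} + \frac{4}{45 \theta + 45}] = \frac{- \theta^{4} + 6 \theta^{3} - 3 \theta}{3 \theta^{5} + 18 \theta^{4} + 39 \theta^{3} + 84 \theta^{2} + 108 \theta + 48}, which equals f(\theta).
F(6) = - \frac{157 \log{\left(10 \right)}}{135} - \frac{11 \operatorname{atan}{\left(3 \right)}}{150} + \frac{4}{315} + \frac{31 \log{\left(40 \right)}}{150} + \frac{281 \log{\left(7 \right)}}{675}; F(1) = - \frac{1291 \log{\left(5 \right)}}{1350} - \frac{11 \operatorname{atan}{\left(\frac{1}{2} \right)}}{150} + \frac{2}{45} + \frac{281 \log{\left(2 \right)}}{675}.
Integral = F(6) - F(1) = - \frac{157 \log{\left(10 \right)}}{135} - \frac{281 \log{\left(2 \right)}}{675} - \frac{11 \operatorname{atan}{\left(3 \right)}}{150} - \frac{2}{63} + \frac{11 \operatorname{atan}{\left(\frac{1}{2} \right)}}{150} + \frac{31 \log{\left(40 \right)}}{150} + \frac{281 \log{\left(7 \right)}}{675} + \frac{1291 \log{\left(5 \right)}}{1350}.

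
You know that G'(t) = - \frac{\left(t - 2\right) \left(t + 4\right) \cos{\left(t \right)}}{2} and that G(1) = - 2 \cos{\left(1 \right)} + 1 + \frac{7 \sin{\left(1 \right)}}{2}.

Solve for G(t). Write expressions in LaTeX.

G(t) = - \frac{t^{2} \sin{\left(t \right)}}{2} - t \sin{\left(t \right)} - t \cos{\left(t \right)} + 5 \sin{\left(t \right)} - \cos{\left(t \right)} + 1

Check a candidate G(t) by differentiating: d/dt[G] must match the given G'(t).
A general antiderivative is - \frac{t^{2} \sin{\left(t \right)}}{2} - t \sin{\left(t \right)} - t \cos{\left(t \right)} + 5 \sin{\left(t \right)} - \cos{\left(t \right)} + C.
The condition gives C = - 2 \cos{\left(1 \right)} + 1 + \frac{7 \sin{\left(1 \right)}}{2} - (- 2 \cos{\left(1 \right)} + \frac{7 \sin{\left(1 \right)}}{2}) = 1.
So G(t) = - \frac{t^{2} \sin{\left(t \right)}}{2} - t \sin{\left(t \right)} - t \cos{\left(t \right)} + 5 \sin{\left(t \right)} - \cos{\left(t \right)} + 1.
Check: d/dt[- \frac{t^{2} \sin{\left(t \right)}}{2} - t \sin{\left(t \right)} - t \cos{\left(t \right)} + 5 \sin{\left(t \right)} - \cos{\left(t \right)} + 1] = - \frac{t^{2} \cos{\left(t \right)}}{2} - t \cos{\left(t \right)} + 4 \cos{\left(t \right)}, which equals G'(t).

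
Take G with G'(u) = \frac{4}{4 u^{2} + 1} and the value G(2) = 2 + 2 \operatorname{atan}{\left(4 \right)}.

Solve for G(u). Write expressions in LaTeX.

G(u) = 2 \operatorname{atan}{\left(2 u \right)} + 2

The proposed G(u) is checked by its d/du: the result must match the given G'(u).
A general antiderivative is 2 \operatorname{atan}{\left(2 u \right)} + C.
The condition gives C = 2 + 2 \operatorname{atan}{\left(4 \right)} - (2 \operatorname{atan}{\left(4 \right)}) = 2.
So G(u) = 2 \operatorname{atan}{\left(2 u \right)} + 2.
Check: d/du[2 \operatorname{atan}{\left(2 u \right)} + 2] = \frac{4}{4 u^{2} + 1} = G'(u).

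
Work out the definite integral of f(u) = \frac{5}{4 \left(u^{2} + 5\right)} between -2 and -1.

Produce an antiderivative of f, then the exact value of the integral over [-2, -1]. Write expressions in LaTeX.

Whatever form F(u) takes, F'(u) = f(u) is non-negotiable.
F(u) = \frac{\sqrt{5} \operatorname{atan}{\left(\frac{\sqrt{5} u}{5} \right)}}{4} is an antiderivative of f.
Check: d/du[\frac{\sqrt{5} \operatorname{atan}{\left(\frac{\sqrt{5} u}{5} \right)}}{4}] = \frac{5}{4 u^{2} + 20}, which equals f(u).
F(-1) = - \frac{\sqrt{5} \operatorname{atan}{\left(\frac{\sqrt{5}}{5} \right)}}{4}; F(-2) = - \frac{\sqrt{5} \operatorname{atan}{\left(\frac{2 \sqrt{5}}{5} \right)}}{4}.
Integral = F(-1) - F(-2) = - \frac{\sqrt{5} \operatorname{atan}{\left(\frac{\sqrt{5}}{5} \right)}}{4} + \frac{\sqrt{5} \operatorname{atan}{\left(\frac{2 \sqrt{5}}{5} \right)}}{4}.

Antiderivative: F(u) = \frac{\sqrt{5} \operatorname{atan}{\left(\frac{\sqrt{5} u}{5} \right)}}{4}; value = - \frac{\sqrt{5} \operatorname{atan}{\left(\frac{\sqrt{5}}{5} \right)}}{4} + \frac{\sqrt{5} \operatorname{atan}{\left(\frac{2 \sqrt{5}}{5} \right)}}{4}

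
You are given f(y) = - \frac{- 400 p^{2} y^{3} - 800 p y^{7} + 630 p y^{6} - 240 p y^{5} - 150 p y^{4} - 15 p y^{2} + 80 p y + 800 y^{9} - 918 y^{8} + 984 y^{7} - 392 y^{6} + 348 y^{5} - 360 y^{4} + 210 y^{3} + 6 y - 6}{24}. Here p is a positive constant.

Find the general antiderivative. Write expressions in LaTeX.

F(y) = \frac{25 p^{2} y^{4}}{6} + \frac{25 p y^{8}}{6} - \frac{15 p y^{7}}{4} + \frac{5 p y^{6}}{3} + \frac{5 p y^{5}}{4} + \frac{5 p y^{3}}{24} - \frac{5 p y^{2}}{3} - \frac{10 y^{10}}{3} + \frac{17 y^{9}}{4} - \frac{41 y^{8}}{8} + \frac{7 y^{7}}{3} - \frac{29 y^{6}}{12} + 3 y^{5} - \frac{35 y^{4}}{16} - \frac{y^{2}}{8} + \frac{y}{4} + C

f has the shape u'v + uv' for u = - \frac{5 p y}{3} - \frac{5 y^{5}}{3} + \frac{3 y^{4}}{2} - 2 y^{3} + \frac{1}{4} and v = - \frac{5 p y^{3}}{2} + 2 y^{5} - \frac{3 y^{4}}{4} - \frac{y^{2}}{2} + y — it is the derivative of the product u*v.
Check: d/dy[\frac{25 p^{2} y^{4}}{6} + \frac{25 p y^{8}}{6} - \frac{15 p y^{7}}{4} + \frac{5 p y^{6}}{3} + \frac{5 p y^{5}}{4} + \frac{5 p y^{3}}{24} - \frac{5 p y^{2}}{3} - \frac{10 y^{10}}{3} + \frac{17 y^{9}}{4} - \frac{41 y^{8}}{8} + \frac{7 y^{7}}{3} - \frac{29 y^{6}}{12} + 3 y^{5} - \frac{35 y^{4}}{16} - \frac{y^{2}}{8} + \frac{y}{4}] = \frac{50 p^{2} y^{3}}{3} + \frac{100 p y^{7}}{3} - \frac{105 p y^{6}}{4} + 10 p y^{5} + \frac{25 p y^{4}}{4} + \frac{5 p y^{2}}{8} - \frac{10 p y}{3} - \frac{100 y^{9}}{3} + \frac{153 y^{8}}{4} - 41 y^{7} + \frac{49 y^{6}}{3} - \frac{29 y^{5}}{2} + 15 y^{4} - \frac{35 y^{3}}{4} - \frac{y}{4} + \frac{1}{4}, which equals f(y).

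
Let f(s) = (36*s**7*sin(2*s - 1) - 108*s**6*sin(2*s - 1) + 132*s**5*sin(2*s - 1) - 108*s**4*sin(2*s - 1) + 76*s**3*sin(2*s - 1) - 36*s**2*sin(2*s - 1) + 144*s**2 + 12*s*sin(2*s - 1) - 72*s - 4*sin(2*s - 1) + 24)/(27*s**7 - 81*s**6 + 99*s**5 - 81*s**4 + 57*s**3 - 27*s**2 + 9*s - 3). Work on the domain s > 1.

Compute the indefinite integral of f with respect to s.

A first test for any F(s): its s-derivative must equal f(s) identically.
Check: d/ds[2*(-(s - 1)**2*(3*s**2 + 1)*cos(2*s - 1) - 6)/(3*(s - 1)**2*(3*s**2 + 1))] = (36*s**7*sin(2*s - 1) - 108*s**6*sin(2*s - 1) + 132*s**5*sin(2*s - 1) - 108*s**4*sin(2*s - 1) + 76*s**3*sin(2*s - 1) - 36*s**2*sin(2*s - 1) + 144*s**2 + 12*s*sin(2*s - 1) - 72*s - 4*sin(2*s - 1) + 24)/(27*s**7 - 81*s**6 + 99*s**5 - 81*s**4 + 57*s**3 - 27*s**2 + 9*s - 3) = f(s).

F(s) = 2*(-(s - 1)**2*(3*s**2 + 1)*cos(2*s - 1) - 6)/(3*(s - 1)**2*(3*s**2 + 1)) + C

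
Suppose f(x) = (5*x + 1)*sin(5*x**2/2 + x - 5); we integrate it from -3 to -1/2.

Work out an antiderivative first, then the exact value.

The substitution u = 5*x**2/2 + x - 5 works: f is exactly (dF/du)*(du/dx) for that inner function.
F(x) = -cos(5*x**2/2 + x - 5) is an antiderivative of f.
Check: d/dx[-cos(5*x**2/2 + x - 5)] = 5*x*sin(5*x**2/2 + x - 5) + sin(5*x**2/2 + x - 5), which equals f(x).
F(-1/2) = -cos(39/8); F(-3) = -cos(29/2).
Integral = F(-1/2) - F(-3) = cos(29/2) - cos(39/8).

Antiderivative: F(x) = -cos(5*x**2/2 + x - 5); value = cos(29/2) - cos(39/8)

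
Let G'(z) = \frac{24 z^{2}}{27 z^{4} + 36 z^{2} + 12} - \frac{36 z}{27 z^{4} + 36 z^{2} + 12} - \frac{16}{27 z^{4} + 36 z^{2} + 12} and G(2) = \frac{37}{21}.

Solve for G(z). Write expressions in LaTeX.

G(z) = \frac{2 \left(9 z^{2} - 4 z + 9\right)}{3 \left(3 z^{2} + 2\right)}

Recognize the product-rule pattern: G'(z) = u'v + uv' with u = \frac{1}{\frac{3 z^{2}}{2} + 1}, v = 1 - \frac{4 z}{3}, so integration by parts undoes it.
A general antiderivative is \frac{1 - \frac{4 z}{3}}{\frac{3 z^{2}}{2} + 1} + C.
The condition gives C = \frac{37}{21} - (- \frac{5}{21}) = 2.
So G(z) = \frac{2 \left(9 z^{2} - 4 z + 9\right)}{3 \left(3 z^{2} + 2\right)}.
Check: d/dz[\frac{2 \left(9 z^{2} - 4 z + 9\right)}{3 \left(3 z^{2} + 2\right)}] = \frac{24 z^{2} - 36 z - 16}{27 z^{4} + 36 z^{2} + 12}, which equals G'(z).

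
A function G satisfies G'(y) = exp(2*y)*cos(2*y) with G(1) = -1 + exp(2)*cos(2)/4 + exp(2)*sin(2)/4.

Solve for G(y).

G(y) = exp(2*y)*sin(2*y)/4 + exp(2*y)*cos(2*y)/4 - 1

Differentiate the proposed G(y) back; it has to land on the given G'(y).
A general antiderivative is exp(2*y)*sin(2*y)/4 + exp(2*y)*cos(2*y)/4 + C.
The condition gives C = -1 + exp(2)*cos(2)/4 + exp(2)*sin(2)/4 - (exp(2)*cos(2)/4 + exp(2)*sin(2)/4) = -1.
So G(y) = exp(2*y)*sin(2*y)/4 + exp(2*y)*cos(2*y)/4 - 1.
Check: d/dy[exp(2*y)*sin(2*y)/4 + exp(2*y)*cos(2*y)/4 - 1] = exp(2*y)*cos(2*y) = G'(y).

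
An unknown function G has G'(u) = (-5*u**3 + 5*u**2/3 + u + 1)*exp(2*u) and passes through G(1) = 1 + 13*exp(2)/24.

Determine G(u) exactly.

Recognize the product-rule pattern: G'(u) = v'r + vr' with v = -5*u**3/2 + 55*u**2/12 - 49*u/12 + 61/24, r = exp(2*u), so integration by parts undoes it.
A general antiderivative is (-60*u**3 + 110*u**2 - 98*u + 61)*exp(2*u)/24 + C.
The condition gives C = 1 + 13*exp(2)/24 - (13*exp(2)/24) = 1.
So G(u) = -5*u**3*exp(2*u)/2 + 55*u**2*exp(2*u)/12 - 49*u*exp(2*u)/12 + 61*exp(2*u)/24 + 1.
Check: d/du[-5*u**3*exp(2*u)/2 + 55*u**2*exp(2*u)/12 - 49*u*exp(2*u)/12 + 61*exp(2*u)/24 + 1] = -5*u**3*exp(2*u) + 5*u**2*exp(2*u)/3 + u*exp(2*u) + exp(2*u), which equals G'(u).

G(u) = -5*u**3*exp(2*u)/2 + 55*u**2*exp(2*u)/12 - 49*u*exp(2*u)/12 + 61*exp(2*u)/24 + 1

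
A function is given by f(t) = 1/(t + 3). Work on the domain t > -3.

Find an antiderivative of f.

A first test for any F(t): its t-derivative must equal f(t) identically.
Check: d/dt[log(2*t + 6)] = 1/(t + 3) = f(t).

An antiderivative is F(t) = log(2*t + 6).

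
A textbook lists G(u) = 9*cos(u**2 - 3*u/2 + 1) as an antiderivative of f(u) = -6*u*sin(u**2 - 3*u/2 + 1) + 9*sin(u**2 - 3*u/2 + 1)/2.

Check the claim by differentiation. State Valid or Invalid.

Invalid: d/du[G] - f = -12*u*sin(u**2 - 3*u/2 + 1) + 9*sin(u**2 - 3*u/2 + 1), which is not 0.

d/du[G] = -18*u*sin(u**2 - 3*u/2 + 1) + 27*sin(u**2 - 3*u/2 + 1)/2
d/du[G] - f(u) = -12*u*sin(u**2 - 3*u/2 + 1) + 9*sin(u**2 - 3*u/2 + 1) != 0.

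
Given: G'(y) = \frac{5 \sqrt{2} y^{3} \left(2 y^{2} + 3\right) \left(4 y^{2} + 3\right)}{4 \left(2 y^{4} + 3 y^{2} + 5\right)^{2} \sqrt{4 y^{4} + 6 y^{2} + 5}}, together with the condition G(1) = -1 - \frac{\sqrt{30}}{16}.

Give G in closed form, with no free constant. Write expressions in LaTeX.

G(y) = - \frac{16 y^{4} + 24 y^{2} + 5 \sqrt{2} \sqrt{4 y^{4} + 6 y^{2} + 5} + 40}{8 \left(2 y^{4} + 3 y^{2} + 5\right)}

Recognize the product-rule pattern: G'(y) = u'v + uv' with u = - \frac{5}{8 \left(y^{4} + \frac{3 y^{2}}{2} + \frac{5}{2}\right)}, v = \sqrt{2 y^{4} + 3 y^{2} + \frac{5}{2}}, so integration by parts undoes it.
A general antiderivative is - \frac{5 \sqrt{2 y^{4} + 3 y^{2} + \frac{5}{2}}}{8 \left(y^{4} + \frac{3 y^{2}}{2} + \frac{5}{2}\right)} + C.
The condition gives C = -1 - \frac{\sqrt{30}}{16} - (- \frac{\sqrt{30}}{16}) = -1.
So G(y) = - \frac{16 y^{4} + 24 y^{2} + 5 \sqrt{2} \sqrt{4 y^{4} + 6 y^{2} + 5} + 40}{8 \left(2 y^{4} + 3 y^{2} + 5\right)}.
Check: d/dy[- \frac{16 y^{4} + 24 y^{2} + 5 \sqrt{2} \sqrt{4 y^{4} + 6 y^{2} + 5} + 40}{8 \left(2 y^{4} + 3 y^{2} + 5\right)}] = \frac{40 \sqrt{2} y^{7} + 90 \sqrt{2} y^{5} + 45 \sqrt{2} y^{3}}{16 y^{8} \sqrt{4 y^{4} + 6 y^{2} + 5} + 48 y^{6} \sqrt{4 y^{4} + 6 y^{2} + 5} + 116 y^{4} \sqrt{4 y^{4} + 6 y^{2} + 5} + 120 y^{2} \sqrt{4 y^{4} + 6 y^{2} + 5} + 100 \sqrt{4 y^{4} + 6 y^{2} + 5}}, which equals G'(y).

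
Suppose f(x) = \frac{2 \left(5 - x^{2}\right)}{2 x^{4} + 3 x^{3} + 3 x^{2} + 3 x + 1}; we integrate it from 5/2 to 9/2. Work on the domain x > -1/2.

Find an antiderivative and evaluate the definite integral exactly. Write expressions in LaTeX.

The denominator factors as \left(x + 1\right) \left(2 x + 1\right) \left(x^{2} + 1\right); partial fractions split f into directly integrable pieces: - \frac{6 \left(3 x + 1\right)}{5 \left(x^{2} + 1\right)} + \frac{76}{5 \left(2 x + 1\right)} - \frac{4}{x + 1}.
F(x) = \frac{38 \log{\left(x + \frac{1}{2} \right)}}{5} - 4 \log{\left(x + 1 \right)} - \frac{9 \log{\left(x^{2} + 1 \right)}}{5} - \frac{6 \operatorname{atan}{\left(x \right)}}{5} is an antiderivative of f.
Check: d/dx[\frac{38 \log{\left(x + \frac{1}{2} \right)}}{5} - 4 \log{\left(x + 1 \right)} - \frac{9 \log{\left(x^{2} + 1 \right)}}{5} - \frac{6 \operatorname{atan}{\left(x \right)}}{5}] = \frac{10 - 2 x^{2}}{2 x^{4} + 3 x^{3} + 3 x^{2} + 3 x + 1}, which equals f(x).
F(9/2) = - 4 \log{\left(\frac{11}{2} \right)} - \frac{9 \log{\left(\frac{85}{4} \right)}}{5} - \frac{6 \operatorname{atan}{\left(\frac{9}{2} \right)}}{5} + \frac{38 \log{\left(5 \right)}}{5}; F(5/2) = - 4 \log{\left(\frac{7}{2} \right)} - \frac{9 \log{\left(\frac{29}{4} \right)}}{5} - \frac{6 \operatorname{atan}{\left(\frac{5}{2} \right)}}{5} + \frac{38 \log{\left(3 \right)}}{5}.
Integral = F(9/2) - F(5/2) = - \frac{38 \log{\left(3 \right)}}{5} - 4 \log{\left(\frac{11}{2} \right)} - \frac{9 \log{\left(\frac{85}{4} \right)}}{5} - \frac{6 \operatorname{atan}{\left(\frac{9}{2} \right)}}{5} + \frac{6 \operatorname{atan}{\left(\frac{5}{2} \right)}}{5} + \frac{9 \log{\left(\frac{29}{4} \right)}}{5} + 4 \log{\left(\frac{7}{2} \right)} + \frac{38 \log{\left(5 \right)}}{5}.

Antiderivative: F(x) = \frac{38 \log{\left(x + \frac{1}{2} \right)}}{5} - 4 \log{\left(x + 1 \right)} - \frac{9 \log{\left(x^{2} + 1 \right)}}{5} - \frac{6 \operatorname{atan}{\left(x \right)}}{5}; value = - \frac{38 \log{\left(3 \right)}}{5} - 4 \log{\left(\frac{11}{2} \right)} - \frac{9 \log{\left(\frac{85}{4} \right)}}{5} - \frac{6 \operatorname{atan}{\left(\frac{9}{2} \right)}}{5} + \frac{6 \operatorname{atan}{\left(\frac{5}{2} \right)}}{5} + \frac{9 \log{\left(\frac{29}{4} \right)}}{5} + 4 \log{\left(\frac{7}{2} \right)} + \frac{38 \log{\left(5 \right)}}{5}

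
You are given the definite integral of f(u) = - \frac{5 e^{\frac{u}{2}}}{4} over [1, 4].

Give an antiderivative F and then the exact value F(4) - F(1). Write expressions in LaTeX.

For F(u) to be correct the identity F'(u) - f(u) = 0 must hold.
F(u) = - \frac{5 e^{\frac{u}{2}}}{2} is an antiderivative of f.
Check: d/du[- \frac{5 e^{\frac{u}{2}}}{2}] = - \frac{5 e^{\frac{u}{2}}}{4} = f(u).
F(4) = - \frac{5 e^{2}}{2}; F(1) = - \frac{5 e^{\frac{1}{2}}}{2}.
Integral = F(4) - F(1) = - \frac{5 e^{2}}{2} + \frac{5 e^{\frac{1}{2}}}{2}.

Antiderivative: F(u) = - \frac{5 e^{\frac{u}{2}}}{2}; value = - \frac{5 e^{2}}{2} + \frac{5 e^{\frac{1}{2}}}{2}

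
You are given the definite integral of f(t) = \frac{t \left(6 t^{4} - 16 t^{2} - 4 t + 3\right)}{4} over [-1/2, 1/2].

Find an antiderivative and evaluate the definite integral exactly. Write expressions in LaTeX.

Differentiate the proposed F(t) back; it has to land on f(t) exactly.
F(t) = \frac{t^{6}}{4} - t^{4} - \frac{t^{3}}{3} + \frac{3 t^{2}}{8} is an antiderivative of f.
Check: d/dt[\frac{t^{6}}{4} - t^{4} - \frac{t^{3}}{3} + \frac{3 t^{2}}{8}] = \frac{3 t^{5}}{2} - 4 t^{3} - t^{2} + \frac{3 t}{4}, which equals f(t).
F(1/2) = - \frac{5}{768}; F(-1/2) = \frac{59}{768}.
Integral = F(1/2) - F(-1/2) = - \frac{1}{12}.

Antiderivative: F(t) = \frac{t^{6}}{4} - t^{4} - \frac{t^{3}}{3} + \frac{3 t^{2}}{8}; value = - \frac{1}{12}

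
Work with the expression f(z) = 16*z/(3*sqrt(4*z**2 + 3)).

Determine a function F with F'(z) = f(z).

The substitution u = 4*z**2 + 3 works: f is exactly (dF/du)*(du/dz) for that inner function.
Check: d/dz[4*sqrt(4*z**2 + 3)/3] = 16*z/(3*sqrt(4*z**2 + 3)) = f(z).

An antiderivative is F(z) = 4*sqrt(4*z**2 + 3)/3.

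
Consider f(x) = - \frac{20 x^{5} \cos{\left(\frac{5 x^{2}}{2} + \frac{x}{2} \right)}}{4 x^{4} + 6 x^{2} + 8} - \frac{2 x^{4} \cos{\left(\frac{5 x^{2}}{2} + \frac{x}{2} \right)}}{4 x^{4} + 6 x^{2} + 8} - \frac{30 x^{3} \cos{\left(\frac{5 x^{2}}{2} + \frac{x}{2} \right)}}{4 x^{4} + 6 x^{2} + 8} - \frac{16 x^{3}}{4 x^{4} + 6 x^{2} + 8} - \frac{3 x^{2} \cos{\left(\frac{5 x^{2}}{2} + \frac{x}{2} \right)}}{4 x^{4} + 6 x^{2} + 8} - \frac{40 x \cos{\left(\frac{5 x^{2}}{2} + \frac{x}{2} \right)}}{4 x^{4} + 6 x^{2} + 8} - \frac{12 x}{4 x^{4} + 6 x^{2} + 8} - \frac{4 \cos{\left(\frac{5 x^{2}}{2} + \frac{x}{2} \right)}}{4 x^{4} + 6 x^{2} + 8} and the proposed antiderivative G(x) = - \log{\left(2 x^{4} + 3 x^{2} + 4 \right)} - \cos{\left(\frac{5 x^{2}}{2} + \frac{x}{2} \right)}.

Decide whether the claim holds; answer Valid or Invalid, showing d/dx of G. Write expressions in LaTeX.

Invalid: d/dx[G] - f = 5 x \sin{\left(\frac{5 x^{2}}{2} + \frac{x}{2} \right)} + 5 x \cos{\left(\frac{5 x^{2}}{2} + \frac{x}{2} \right)} + \frac{\sin{\left(\frac{5 x^{2}}{2} + \frac{x}{2} \right)}}{2} + \frac{\cos{\left(\frac{5 x^{2}}{2} + \frac{x}{2} \right)}}{2}, which is not 0.

d/dx[G] = \frac{20 x^{5} \sin{\left(\frac{5 x^{2}}{2} + \frac{x}{2} \right)} + 2 x^{4} \sin{\left(\frac{5 x^{2}}{2} + \frac{x}{2} \right)} + 30 x^{3} \sin{\left(\frac{5 x^{2}}{2} + \frac{x}{2} \right)} - 16 x^{3} + 3 x^{2} \sin{\left(\frac{5 x^{2}}{2} + \frac{x}{2} \right)} + 40 x \sin{\left(\frac{5 x^{2}}{2} + \frac{x}{2} \right)} - 12 x + 4 \sin{\left(\frac{5 x^{2}}{2} + \frac{x}{2} \right)}}{4 x^{4} + 6 x^{2} + 8}
d/dx[G] - f(x) = 5 x \sin{\left(\frac{5 x^{2}}{2} + \frac{x}{2} \right)} + 5 x \cos{\left(\frac{5 x^{2}}{2} + \frac{x}{2} \right)} + \frac{\sin{\left(\frac{5 x^{2}}{2} + \frac{x}{2} \right)}}{2} + \frac{\cos{\left(\frac{5 x^{2}}{2} + \frac{x}{2} \right)}}{2} != 0.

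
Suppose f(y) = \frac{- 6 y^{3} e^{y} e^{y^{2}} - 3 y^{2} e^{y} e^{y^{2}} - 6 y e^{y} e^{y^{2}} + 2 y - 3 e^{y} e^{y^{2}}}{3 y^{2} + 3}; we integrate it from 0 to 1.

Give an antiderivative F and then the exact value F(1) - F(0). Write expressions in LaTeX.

Differentiate the proposed F(y) back; it has to land on f(y) exactly.
F(y) = - e^{y} e^{y^{2}} + \frac{\log{\left(y^{2} + 1 \right)}}{3} is an antiderivative of f.
Check: d/dy[- e^{y} e^{y^{2}} + \frac{\log{\left(y^{2} + 1 \right)}}{3}] = \frac{- 6 y^{3} e^{y} e^{y^{2}} - 3 y^{2} e^{y} e^{y^{2}} - 6 y e^{y} e^{y^{2}} + 2 y - 3 e^{y} e^{y^{2}}}{3 y^{2} + 3} = f(y).
F(1) = - e^{2} + \frac{\log{\left(2 \right)}}{3}; F(0) = -1.
Integral = F(1) - F(0) = - e^{2} - \frac{\log{\left(4 \right)}}{3} + \frac{\log{\left(8 \right)}}{3} + 1.

Antiderivative: F(y) = - e^{y} e^{y^{2}} + \frac{\log{\left(y^{2} + 1 \right)}}{3}; value = - e^{2} - \frac{\log{\left(4 \right)}}{3} + \frac{\log{\left(8 \right)}}{3} + 1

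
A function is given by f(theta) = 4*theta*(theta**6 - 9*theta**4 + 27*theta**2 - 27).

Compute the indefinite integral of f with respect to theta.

F(theta) = (theta**2 - 3)**4/2 + C

f matches the chain-rule pattern g'(h)*h' with inner function h(theta) = theta**2 - 3; substituting u = h(theta) collapses the integral.
Check: d/dtheta[(theta**2 - 3)**4/2] = 4*theta**7 - 36*theta**5 + 108*theta**3 - 108*theta, which equals f(theta).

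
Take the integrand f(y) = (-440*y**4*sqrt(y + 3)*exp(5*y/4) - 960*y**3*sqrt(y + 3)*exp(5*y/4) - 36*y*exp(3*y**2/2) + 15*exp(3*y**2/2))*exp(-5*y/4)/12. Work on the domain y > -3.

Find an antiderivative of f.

Check any antiderivative F(y) by computing F'(y) and comparing it with f(y).
Check: d/dy[-20*y**5*sqrt(y + 3)/3 - 20*y**4*sqrt(y + 3) - exp(-5*y/4)*exp(3*y**2/2)] = (-440*y**5*exp(5*y/4) - 2280*y**4*exp(5*y/4) - 2880*y**3*exp(5*y/4) - 36*y*sqrt(y + 3)*exp(3*y**2/2) + 15*sqrt(y + 3)*exp(3*y**2/2))*exp(-5*y/4)/(12*sqrt(y + 3)), which equals f(y).

An antiderivative is F(y) = -20*y**5*sqrt(y + 3)/3 - 20*y**4*sqrt(y + 3) - exp(-5*y/4)*exp(3*y**2/2).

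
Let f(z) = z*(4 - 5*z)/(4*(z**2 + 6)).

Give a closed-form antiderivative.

An antiderivative is F(z) = -5*z/4 + log(z**2 + 6)/2 + 5*sqrt(6)*atan(sqrt(6)*z/6)/4.

Whatever form F(z) takes, F'(z) = f(z) is non-negotiable.
Check: d/dz[-5*z/4 + log(z**2 + 6)/2 + 5*sqrt(6)*atan(sqrt(6)*z/6)/4] = (-5*z**2 + 4*z)/(4*z**2 + 24), which equals f(z).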